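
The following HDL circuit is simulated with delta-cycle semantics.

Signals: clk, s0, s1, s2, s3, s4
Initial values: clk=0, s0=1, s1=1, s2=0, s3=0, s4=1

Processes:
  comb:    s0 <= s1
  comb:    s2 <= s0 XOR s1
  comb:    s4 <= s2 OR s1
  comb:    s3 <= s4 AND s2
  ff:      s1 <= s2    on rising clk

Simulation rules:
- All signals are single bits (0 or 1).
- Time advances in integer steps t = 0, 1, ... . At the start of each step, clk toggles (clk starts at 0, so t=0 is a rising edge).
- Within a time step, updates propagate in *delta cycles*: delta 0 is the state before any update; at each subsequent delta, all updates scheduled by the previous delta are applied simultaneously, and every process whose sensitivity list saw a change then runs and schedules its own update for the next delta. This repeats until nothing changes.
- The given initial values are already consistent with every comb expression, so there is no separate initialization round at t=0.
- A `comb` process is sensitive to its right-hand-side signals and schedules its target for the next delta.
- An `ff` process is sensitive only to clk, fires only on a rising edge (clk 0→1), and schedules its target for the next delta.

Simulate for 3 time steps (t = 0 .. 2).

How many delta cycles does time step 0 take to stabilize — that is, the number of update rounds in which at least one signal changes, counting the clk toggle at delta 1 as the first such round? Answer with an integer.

t0.Δ0 s4=1 s3=0 clk=0 s1=1 s0=1 s2=0
t0.Δ1 s4=1 s3=0 clk=1 s1=1 s0=1 s2=0
t0.Δ2 s4=1 s3=0 clk=1 s1=0 s0=1 s2=0
t0.Δ3 s4=0 s3=0 clk=1 s1=0 s0=0 s2=1
t0.Δ4 s4=1 s3=0 clk=1 s1=0 s0=0 s2=0
t0.Δ5 s4=0 s3=0 clk=1 s1=0 s0=0 s2=0
t1.Δ0 s4=0 s3=0 clk=1 s1=0 s0=0 s2=0
t1.Δ1 s4=0 s3=0 clk=0 s1=0 s0=0 s2=0
t2.Δ0 s4=0 s3=0 clk=0 s1=0 s0=0 s2=0
t2.Δ1 s4=0 s3=0 clk=1 s1=0 s0=0 s2=0

5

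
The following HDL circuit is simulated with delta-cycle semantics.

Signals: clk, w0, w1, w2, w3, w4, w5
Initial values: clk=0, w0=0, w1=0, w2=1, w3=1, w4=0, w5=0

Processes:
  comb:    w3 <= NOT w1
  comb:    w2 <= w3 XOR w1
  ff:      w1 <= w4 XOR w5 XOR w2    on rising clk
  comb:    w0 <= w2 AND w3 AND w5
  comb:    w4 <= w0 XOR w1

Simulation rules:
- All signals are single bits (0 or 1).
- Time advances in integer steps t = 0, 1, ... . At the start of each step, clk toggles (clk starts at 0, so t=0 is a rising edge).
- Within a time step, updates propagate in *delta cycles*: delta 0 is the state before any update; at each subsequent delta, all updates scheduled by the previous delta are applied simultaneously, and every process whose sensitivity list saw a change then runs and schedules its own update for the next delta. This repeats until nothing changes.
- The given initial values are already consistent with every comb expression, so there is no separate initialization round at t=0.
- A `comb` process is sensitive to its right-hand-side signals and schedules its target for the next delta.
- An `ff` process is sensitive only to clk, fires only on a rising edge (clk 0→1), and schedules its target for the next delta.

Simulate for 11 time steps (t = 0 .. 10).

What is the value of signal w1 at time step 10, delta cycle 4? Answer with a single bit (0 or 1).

0

[bits: w3,w1,w5,w4,w2,w0,clk]
t=0: Δ0=1000100 Δ1=1000101 Δ2=1100101 Δ3=0101001 Δ4=0101101 | 4Δ
t=1: Δ0=0101101 Δ1=0101100 | 1Δ
t=2: Δ0=0101100 Δ1=0101101 Δ2=0001101 Δ3=1000001 Δ4=1000101 | 4Δ
t=3: Δ0=1000101 Δ1=1000100 | 1Δ
t=4: Δ0=1000100 Δ1=1000101 Δ2=1100101 Δ3=0101001 Δ4=0101101 | 4Δ
t=5: Δ0=0101101 Δ1=0101100 | 1Δ
t=6: Δ0=0101100 Δ1=0101101 Δ2=0001101 Δ3=1000001 Δ4=1000101 | 4Δ
t=7: Δ0=1000101 Δ1=1000100 | 1Δ
t=8: Δ0=1000100 Δ1=1000101 Δ2=1100101 Δ3=0101001 Δ4=0101101 | 4Δ
t=9: Δ0=0101101 Δ1=0101100 | 1Δ
t=10: Δ0=0101100 Δ1=0101101 Δ2=0001101 Δ3=1000001 Δ4=1000101 | 4Δ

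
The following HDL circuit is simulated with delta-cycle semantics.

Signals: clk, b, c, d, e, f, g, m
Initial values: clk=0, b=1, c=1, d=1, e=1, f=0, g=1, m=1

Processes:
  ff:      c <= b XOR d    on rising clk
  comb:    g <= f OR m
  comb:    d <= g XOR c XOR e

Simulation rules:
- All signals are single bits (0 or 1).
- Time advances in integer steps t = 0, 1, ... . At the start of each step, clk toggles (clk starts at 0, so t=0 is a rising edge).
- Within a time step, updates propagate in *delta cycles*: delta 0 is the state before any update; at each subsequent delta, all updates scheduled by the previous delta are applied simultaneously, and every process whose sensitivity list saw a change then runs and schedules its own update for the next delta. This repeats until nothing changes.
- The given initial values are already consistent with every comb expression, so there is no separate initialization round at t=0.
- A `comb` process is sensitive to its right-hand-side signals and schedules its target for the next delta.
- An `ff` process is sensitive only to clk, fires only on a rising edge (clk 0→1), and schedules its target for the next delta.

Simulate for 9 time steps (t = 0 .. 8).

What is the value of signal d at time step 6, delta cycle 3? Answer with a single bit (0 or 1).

t=0 Δ0: m=1 clk=0 b=1 e=1 g=1 c=1 d=1 f=0
  Δ1: clk:0→1
  Δ2: c:1→0
  Δ3: d:1→0
  (3Δ to stable)
t=1 Δ0: m=1 clk=1 b=1 e=1 g=1 c=0 d=0 f=0
  Δ1: clk:1→0
  (1Δ to stable)
t=2 Δ0: m=1 clk=0 b=1 e=1 g=1 c=0 d=0 f=0
  Δ1: clk:0→1
  Δ2: c:0→1
  Δ3: d:0→1
  (3Δ to stable)
t=3 Δ0: m=1 clk=1 b=1 e=1 g=1 c=1 d=1 f=0
  Δ1: clk:1→0
  (1Δ to stable)
t=4 Δ0: m=1 clk=0 b=1 e=1 g=1 c=1 d=1 f=0
  Δ1: clk:0→1
  Δ2: c:1→0
  Δ3: d:1→0
  (3Δ to stable)
t=5 Δ0: m=1 clk=1 b=1 e=1 g=1 c=0 d=0 f=0
  Δ1: clk:1→0
  (1Δ to stable)
t=6 Δ0: m=1 clk=0 b=1 e=1 g=1 c=0 d=0 f=0
  Δ1: clk:0→1
  Δ2: c:0→1
  Δ3: d:0→1
  (3Δ to stable)
t=7 Δ0: m=1 clk=1 b=1 e=1 g=1 c=1 d=1 f=0
  Δ1: clk:1→0
  (1Δ to stable)
t=8 Δ0: m=1 clk=0 b=1 e=1 g=1 c=1 d=1 f=0
  Δ1: clk:0→1
  Δ2: c:1→0
  Δ3: d:1→0
  (3Δ to stable)

1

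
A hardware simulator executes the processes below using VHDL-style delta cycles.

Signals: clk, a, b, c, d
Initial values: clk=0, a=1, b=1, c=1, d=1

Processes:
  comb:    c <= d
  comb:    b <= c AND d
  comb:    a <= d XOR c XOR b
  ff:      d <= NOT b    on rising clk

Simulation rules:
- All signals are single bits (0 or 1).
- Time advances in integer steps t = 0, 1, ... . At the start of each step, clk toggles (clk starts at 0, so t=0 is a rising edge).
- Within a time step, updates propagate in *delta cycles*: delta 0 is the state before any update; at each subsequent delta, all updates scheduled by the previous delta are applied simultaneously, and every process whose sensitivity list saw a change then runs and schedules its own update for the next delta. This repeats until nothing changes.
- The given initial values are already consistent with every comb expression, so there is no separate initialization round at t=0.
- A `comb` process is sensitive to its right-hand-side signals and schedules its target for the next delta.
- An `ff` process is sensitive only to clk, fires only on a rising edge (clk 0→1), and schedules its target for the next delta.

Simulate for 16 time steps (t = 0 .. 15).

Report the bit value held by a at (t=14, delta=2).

0

[bits: b,a,c,d,clk]
t=0: Δ0=11110 Δ1=11111 Δ2=11101 Δ3=00001 | 3Δ
t=1: Δ0=00001 Δ1=00000 | 1Δ
t=2: Δ0=00000 Δ1=00001 Δ2=00011 Δ3=01111 Δ4=10111 Δ5=11111 | 5Δ
t=3: Δ0=11111 Δ1=11110 | 1Δ
t=4: Δ0=11110 Δ1=11111 Δ2=11101 Δ3=00001 | 3Δ
t=5: Δ0=00001 Δ1=00000 | 1Δ
t=6: Δ0=00000 Δ1=00001 Δ2=00011 Δ3=01111 Δ4=10111 Δ5=11111 | 5Δ
t=7: Δ0=11111 Δ1=11110 | 1Δ
t=8: Δ0=11110 Δ1=11111 Δ2=11101 Δ3=00001 | 3Δ
t=9: Δ0=00001 Δ1=00000 | 1Δ
t=10: Δ0=00000 Δ1=00001 Δ2=00011 Δ3=01111 Δ4=10111 Δ5=11111 | 5Δ
t=11: Δ0=11111 Δ1=11110 | 1Δ
t=12: Δ0=11110 Δ1=11111 Δ2=11101 Δ3=00001 | 3Δ
t=13: Δ0=00001 Δ1=00000 | 1Δ
t=14: Δ0=00000 Δ1=00001 Δ2=00011 Δ3=01111 Δ4=10111 Δ5=11111 | 5Δ
t=15: Δ0=11111 Δ1=11110 | 1Δ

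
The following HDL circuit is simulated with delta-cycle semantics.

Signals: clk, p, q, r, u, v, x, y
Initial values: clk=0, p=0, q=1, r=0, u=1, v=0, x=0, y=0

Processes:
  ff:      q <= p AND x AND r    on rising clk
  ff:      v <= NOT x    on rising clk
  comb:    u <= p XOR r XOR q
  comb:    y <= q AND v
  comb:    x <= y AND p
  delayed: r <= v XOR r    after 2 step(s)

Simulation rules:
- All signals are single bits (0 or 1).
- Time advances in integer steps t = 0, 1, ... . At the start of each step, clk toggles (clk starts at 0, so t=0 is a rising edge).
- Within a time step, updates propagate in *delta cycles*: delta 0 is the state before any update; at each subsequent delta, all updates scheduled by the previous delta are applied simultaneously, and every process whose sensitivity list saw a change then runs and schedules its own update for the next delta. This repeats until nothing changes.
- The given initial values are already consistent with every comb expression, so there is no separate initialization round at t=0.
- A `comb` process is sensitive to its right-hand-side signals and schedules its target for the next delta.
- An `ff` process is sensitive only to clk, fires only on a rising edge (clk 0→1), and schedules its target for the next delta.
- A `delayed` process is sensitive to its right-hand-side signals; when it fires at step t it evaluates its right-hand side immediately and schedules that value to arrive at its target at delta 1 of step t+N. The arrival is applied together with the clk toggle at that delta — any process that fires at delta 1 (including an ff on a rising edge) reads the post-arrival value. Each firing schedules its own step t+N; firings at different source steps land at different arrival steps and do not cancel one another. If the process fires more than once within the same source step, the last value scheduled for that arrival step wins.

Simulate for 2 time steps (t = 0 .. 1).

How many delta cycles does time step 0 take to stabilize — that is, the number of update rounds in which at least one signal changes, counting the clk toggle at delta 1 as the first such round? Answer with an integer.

t0.Δ0 r=0 clk=0 x=0 q=1 y=0 p=0 v=0 u=1
t0.Δ1 r=0 clk=1 x=0 q=1 y=0 p=0 v=0 u=1
t0.Δ2 r=0 clk=1 x=0 q=0 y=0 p=0 v=1 u=1
t0.Δ3 r=0 clk=1 x=0 q=0 y=0 p=0 v=1 u=0
t1.Δ0 r=0 clk=1 x=0 q=0 y=0 p=0 v=1 u=0
t1.Δ1 r=0 clk=0 x=0 q=0 y=0 p=0 v=1 u=0

3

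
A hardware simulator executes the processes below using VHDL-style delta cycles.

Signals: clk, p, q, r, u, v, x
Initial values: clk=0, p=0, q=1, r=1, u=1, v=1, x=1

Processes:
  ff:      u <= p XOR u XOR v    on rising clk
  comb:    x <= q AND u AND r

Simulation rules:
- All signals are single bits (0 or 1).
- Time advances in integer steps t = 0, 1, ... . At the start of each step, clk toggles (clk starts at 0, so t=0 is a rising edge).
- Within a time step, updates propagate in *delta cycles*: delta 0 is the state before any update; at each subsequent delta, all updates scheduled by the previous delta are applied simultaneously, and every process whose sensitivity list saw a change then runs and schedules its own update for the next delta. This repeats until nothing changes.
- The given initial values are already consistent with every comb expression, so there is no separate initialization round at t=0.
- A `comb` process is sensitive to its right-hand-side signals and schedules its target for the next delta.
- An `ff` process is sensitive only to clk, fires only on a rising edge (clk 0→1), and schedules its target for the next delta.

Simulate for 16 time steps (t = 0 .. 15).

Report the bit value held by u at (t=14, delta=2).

t=0 Δ0: p=0 v=1 clk=0 r=1 x=1 q=1 u=1
  Δ1: clk:0→1
  Δ2: u:1→0
  Δ3: x:1→0
  (3Δ to stable)
t=1 Δ0: p=0 v=1 clk=1 r=1 x=0 q=1 u=0
  Δ1: clk:1→0
  (1Δ to stable)
t=2 Δ0: p=0 v=1 clk=0 r=1 x=0 q=1 u=0
  Δ1: clk:0→1
  Δ2: u:0→1
  Δ3: x:0→1
  (3Δ to stable)
t=3 Δ0: p=0 v=1 clk=1 r=1 x=1 q=1 u=1
  Δ1: clk:1→0
  (1Δ to stable)
t=4 Δ0: p=0 v=1 clk=0 r=1 x=1 q=1 u=1
  Δ1: clk:0→1
  Δ2: u:1→0
  Δ3: x:1→0
  (3Δ to stable)
t=5 Δ0: p=0 v=1 clk=1 r=1 x=0 q=1 u=0
  Δ1: clk:1→0
  (1Δ to stable)
t=6 Δ0: p=0 v=1 clk=0 r=1 x=0 q=1 u=0
  Δ1: clk:0→1
  Δ2: u:0→1
  Δ3: x:0→1
  (3Δ to stable)
t=7 Δ0: p=0 v=1 clk=1 r=1 x=1 q=1 u=1
  Δ1: clk:1→0
  (1Δ to stable)
t=8 Δ0: p=0 v=1 clk=0 r=1 x=1 q=1 u=1
  Δ1: clk:0→1
  Δ2: u:1→0
  Δ3: x:1→0
  (3Δ to stable)
t=9 Δ0: p=0 v=1 clk=1 r=1 x=0 q=1 u=0
  Δ1: clk:1→0
  (1Δ to stable)
t=10 Δ0: p=0 v=1 clk=0 r=1 x=0 q=1 u=0
  Δ1: clk:0→1
  Δ2: u:0→1
  Δ3: x:0→1
  (3Δ to stable)
t=11 Δ0: p=0 v=1 clk=1 r=1 x=1 q=1 u=1
  Δ1: clk:1→0
  (1Δ to stable)
t=12 Δ0: p=0 v=1 clk=0 r=1 x=1 q=1 u=1
  Δ1: clk:0→1
  Δ2: u:1→0
  Δ3: x:1→0
  (3Δ to stable)
t=13 Δ0: p=0 v=1 clk=1 r=1 x=0 q=1 u=0
  Δ1: clk:1→0
  (1Δ to stable)
t=14 Δ0: p=0 v=1 clk=0 r=1 x=0 q=1 u=0
  Δ1: clk:0→1
  Δ2: u:0→1
  Δ3: x:0→1
  (3Δ to stable)
t=15 Δ0: p=0 v=1 clk=1 r=1 x=1 q=1 u=1
  Δ1: clk:1→0
  (1Δ to stable)

1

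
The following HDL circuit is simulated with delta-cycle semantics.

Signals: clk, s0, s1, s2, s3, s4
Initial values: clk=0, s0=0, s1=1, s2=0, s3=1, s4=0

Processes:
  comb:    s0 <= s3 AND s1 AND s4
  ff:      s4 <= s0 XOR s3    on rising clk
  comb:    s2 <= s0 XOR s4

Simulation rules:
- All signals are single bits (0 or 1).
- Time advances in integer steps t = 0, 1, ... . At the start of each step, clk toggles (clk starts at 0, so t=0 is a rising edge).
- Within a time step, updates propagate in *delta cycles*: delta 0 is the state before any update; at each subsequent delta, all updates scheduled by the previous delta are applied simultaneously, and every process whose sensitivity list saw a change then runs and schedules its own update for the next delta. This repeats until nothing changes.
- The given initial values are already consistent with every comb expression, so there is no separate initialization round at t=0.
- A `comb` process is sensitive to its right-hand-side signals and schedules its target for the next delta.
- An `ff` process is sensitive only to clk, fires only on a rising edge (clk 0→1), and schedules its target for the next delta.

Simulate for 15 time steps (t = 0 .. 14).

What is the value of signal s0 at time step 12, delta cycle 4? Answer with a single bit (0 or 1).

1

t0.Δ0 s3=1 s0=0 clk=0 s4=0 s2=0 s1=1
t0.Δ1 s3=1 s0=0 clk=1 s4=0 s2=0 s1=1
t0.Δ2 s3=1 s0=0 clk=1 s4=1 s2=0 s1=1
t0.Δ3 s3=1 s0=1 clk=1 s4=1 s2=1 s1=1
t0.Δ4 s3=1 s0=1 clk=1 s4=1 s2=0 s1=1
t1.Δ0 s3=1 s0=1 clk=1 s4=1 s2=0 s1=1
t1.Δ1 s3=1 s0=1 clk=0 s4=1 s2=0 s1=1
t2.Δ0 s3=1 s0=1 clk=0 s4=1 s2=0 s1=1
t2.Δ1 s3=1 s0=1 clk=1 s4=1 s2=0 s1=1
t2.Δ2 s3=1 s0=1 clk=1 s4=0 s2=0 s1=1
t2.Δ3 s3=1 s0=0 clk=1 s4=0 s2=1 s1=1
t2.Δ4 s3=1 s0=0 clk=1 s4=0 s2=0 s1=1
t3.Δ0 s3=1 s0=0 clk=1 s4=0 s2=0 s1=1
t3.Δ1 s3=1 s0=0 clk=0 s4=0 s2=0 s1=1
t4.Δ0 s3=1 s0=0 clk=0 s4=0 s2=0 s1=1
t4.Δ1 s3=1 s0=0 clk=1 s4=0 s2=0 s1=1
t4.Δ2 s3=1 s0=0 clk=1 s4=1 s2=0 s1=1
t4.Δ3 s3=1 s0=1 clk=1 s4=1 s2=1 s1=1
t4.Δ4 s3=1 s0=1 clk=1 s4=1 s2=0 s1=1
t5.Δ0 s3=1 s0=1 clk=1 s4=1 s2=0 s1=1
t5.Δ1 s3=1 s0=1 clk=0 s4=1 s2=0 s1=1
t6.Δ0 s3=1 s0=1 clk=0 s4=1 s2=0 s1=1
t6.Δ1 s3=1 s0=1 clk=1 s4=1 s2=0 s1=1
t6.Δ2 s3=1 s0=1 clk=1 s4=0 s2=0 s1=1
t6.Δ3 s3=1 s0=0 clk=1 s4=0 s2=1 s1=1
t6.Δ4 s3=1 s0=0 clk=1 s4=0 s2=0 s1=1
t7.Δ0 s3=1 s0=0 clk=1 s4=0 s2=0 s1=1
t7.Δ1 s3=1 s0=0 clk=0 s4=0 s2=0 s1=1
t8.Δ0 s3=1 s0=0 clk=0 s4=0 s2=0 s1=1
t8.Δ1 s3=1 s0=0 clk=1 s4=0 s2=0 s1=1
t8.Δ2 s3=1 s0=0 clk=1 s4=1 s2=0 s1=1
t8.Δ3 s3=1 s0=1 clk=1 s4=1 s2=1 s1=1
t8.Δ4 s3=1 s0=1 clk=1 s4=1 s2=0 s1=1
t9.Δ0 s3=1 s0=1 clk=1 s4=1 s2=0 s1=1
t9.Δ1 s3=1 s0=1 clk=0 s4=1 s2=0 s1=1
t10.Δ0 s3=1 s0=1 clk=0 s4=1 s2=0 s1=1
t10.Δ1 s3=1 s0=1 clk=1 s4=1 s2=0 s1=1
t10.Δ2 s3=1 s0=1 clk=1 s4=0 s2=0 s1=1
t10.Δ3 s3=1 s0=0 clk=1 s4=0 s2=1 s1=1
t10.Δ4 s3=1 s0=0 clk=1 s4=0 s2=0 s1=1
t11.Δ0 s3=1 s0=0 clk=1 s4=0 s2=0 s1=1
t11.Δ1 s3=1 s0=0 clk=0 s4=0 s2=0 s1=1
t12.Δ0 s3=1 s0=0 clk=0 s4=0 s2=0 s1=1
t12.Δ1 s3=1 s0=0 clk=1 s4=0 s2=0 s1=1
t12.Δ2 s3=1 s0=0 clk=1 s4=1 s2=0 s1=1
t12.Δ3 s3=1 s0=1 clk=1 s4=1 s2=1 s1=1
t12.Δ4 s3=1 s0=1 clk=1 s4=1 s2=0 s1=1
t13.Δ0 s3=1 s0=1 clk=1 s4=1 s2=0 s1=1
t13.Δ1 s3=1 s0=1 clk=0 s4=1 s2=0 s1=1
t14.Δ0 s3=1 s0=1 clk=0 s4=1 s2=0 s1=1
t14.Δ1 s3=1 s0=1 clk=1 s4=1 s2=0 s1=1
t14.Δ2 s3=1 s0=1 clk=1 s4=0 s2=0 s1=1
t14.Δ3 s3=1 s0=0 clk=1 s4=0 s2=1 s1=1
t14.Δ4 s3=1 s0=0 clk=1 s4=0 s2=0 s1=1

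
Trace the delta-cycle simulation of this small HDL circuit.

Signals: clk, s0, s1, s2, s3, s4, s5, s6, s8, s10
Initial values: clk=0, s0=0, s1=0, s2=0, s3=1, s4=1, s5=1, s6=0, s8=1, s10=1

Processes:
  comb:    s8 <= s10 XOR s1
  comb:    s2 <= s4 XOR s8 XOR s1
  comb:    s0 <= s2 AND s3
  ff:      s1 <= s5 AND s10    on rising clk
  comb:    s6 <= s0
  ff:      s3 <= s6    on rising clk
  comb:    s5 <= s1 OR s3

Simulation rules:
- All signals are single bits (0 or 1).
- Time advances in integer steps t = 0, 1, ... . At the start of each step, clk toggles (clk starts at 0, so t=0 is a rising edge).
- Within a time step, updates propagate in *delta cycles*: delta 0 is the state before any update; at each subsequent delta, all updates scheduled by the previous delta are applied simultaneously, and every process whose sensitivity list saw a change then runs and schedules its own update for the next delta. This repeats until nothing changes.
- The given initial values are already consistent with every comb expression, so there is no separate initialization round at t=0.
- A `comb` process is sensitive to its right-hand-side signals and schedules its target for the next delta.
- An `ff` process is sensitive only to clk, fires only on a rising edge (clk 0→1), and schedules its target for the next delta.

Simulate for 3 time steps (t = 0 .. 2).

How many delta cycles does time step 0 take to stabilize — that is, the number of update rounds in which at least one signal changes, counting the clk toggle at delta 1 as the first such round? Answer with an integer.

t=0 Δ0: s8=1 s6=0 s3=1 clk=0 s4=1 s5=1 s10=1 s1=0 s0=0 s2=0
  Δ1: clk:0→1
  Δ2: s3:1→0, s1:0→1
  Δ3: s8:1→0, s2:0→1
  Δ4: s2:1→0
  (4Δ to stable)
t=1 Δ0: s8=0 s6=0 s3=0 clk=1 s4=1 s5=1 s10=1 s1=1 s0=0 s2=0
  Δ1: clk:1→0
  (1Δ to stable)
t=2 Δ0: s8=0 s6=0 s3=0 clk=0 s4=1 s5=1 s10=1 s1=1 s0=0 s2=0
  Δ1: clk:0→1
  (1Δ to stable)

4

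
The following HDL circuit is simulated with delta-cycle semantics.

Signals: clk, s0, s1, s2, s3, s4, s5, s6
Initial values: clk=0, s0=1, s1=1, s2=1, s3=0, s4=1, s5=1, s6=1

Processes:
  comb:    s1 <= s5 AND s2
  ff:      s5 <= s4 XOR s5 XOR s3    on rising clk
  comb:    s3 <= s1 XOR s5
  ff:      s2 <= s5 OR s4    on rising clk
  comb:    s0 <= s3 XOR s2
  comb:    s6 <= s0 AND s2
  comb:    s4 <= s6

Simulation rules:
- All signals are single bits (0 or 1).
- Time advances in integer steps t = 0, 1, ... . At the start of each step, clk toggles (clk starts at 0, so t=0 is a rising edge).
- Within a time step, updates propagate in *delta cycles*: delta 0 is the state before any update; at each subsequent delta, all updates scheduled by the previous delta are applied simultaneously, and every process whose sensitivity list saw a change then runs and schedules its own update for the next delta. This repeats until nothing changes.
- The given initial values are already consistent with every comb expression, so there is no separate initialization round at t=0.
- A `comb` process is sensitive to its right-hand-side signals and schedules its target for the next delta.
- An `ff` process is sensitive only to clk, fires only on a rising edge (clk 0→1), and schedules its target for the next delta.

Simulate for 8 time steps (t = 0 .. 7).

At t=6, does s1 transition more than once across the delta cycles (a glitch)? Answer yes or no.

no

t=0 Δ0: s0=1 s5=1 s1=1 s3=0 s2=1 s4=1 clk=0 s6=1
  Δ1: clk:0→1
  Δ2: s5:1→0
  Δ3: s1:1→0, s3:0→1
  Δ4: s0:1→0, s3:1→0
  Δ5: s0:0→1, s6:1→0
  Δ6: s4:1→0, s6:0→1
  Δ7: s4:0→1
  (7Δ to stable)
t=1 Δ0: s0=1 s5=0 s1=0 s3=0 s2=1 s4=1 clk=1 s6=1
  Δ1: clk:1→0
  (1Δ to stable)
t=2 Δ0: s0=1 s5=0 s1=0 s3=0 s2=1 s4=1 clk=0 s6=1
  Δ1: clk:0→1
  Δ2: s5:0→1
  Δ3: s1:0→1, s3:0→1
  Δ4: s0:1→0, s3:1→0
  Δ5: s0:0→1, s6:1→0
  Δ6: s4:1→0, s6:0→1
  Δ7: s4:0→1
  (7Δ to stable)
t=3 Δ0: s0=1 s5=1 s1=1 s3=0 s2=1 s4=1 clk=1 s6=1
  Δ1: clk:1→0
  (1Δ to stable)
t=4 Δ0: s0=1 s5=1 s1=1 s3=0 s2=1 s4=1 clk=0 s6=1
  Δ1: clk:0→1
  Δ2: s5:1→0
  Δ3: s1:1→0, s3:0→1
  Δ4: s0:1→0, s3:1→0
  Δ5: s0:0→1, s6:1→0
  Δ6: s4:1→0, s6:0→1
  Δ7: s4:0→1
  (7Δ to stable)
t=5 Δ0: s0=1 s5=0 s1=0 s3=0 s2=1 s4=1 clk=1 s6=1
  Δ1: clk:1→0
  (1Δ to stable)
t=6 Δ0: s0=1 s5=0 s1=0 s3=0 s2=1 s4=1 clk=0 s6=1
  Δ1: clk:0→1
  Δ2: s5:0→1
  Δ3: s1:0→1, s3:0→1
  Δ4: s0:1→0, s3:1→0
  Δ5: s0:0→1, s6:1→0
  Δ6: s4:1→0, s6:0→1
  Δ7: s4:0→1
  (7Δ to stable)
t=7 Δ0: s0=1 s5=1 s1=1 s3=0 s2=1 s4=1 clk=1 s6=1
  Δ1: clk:1→0
  (1Δ to stable)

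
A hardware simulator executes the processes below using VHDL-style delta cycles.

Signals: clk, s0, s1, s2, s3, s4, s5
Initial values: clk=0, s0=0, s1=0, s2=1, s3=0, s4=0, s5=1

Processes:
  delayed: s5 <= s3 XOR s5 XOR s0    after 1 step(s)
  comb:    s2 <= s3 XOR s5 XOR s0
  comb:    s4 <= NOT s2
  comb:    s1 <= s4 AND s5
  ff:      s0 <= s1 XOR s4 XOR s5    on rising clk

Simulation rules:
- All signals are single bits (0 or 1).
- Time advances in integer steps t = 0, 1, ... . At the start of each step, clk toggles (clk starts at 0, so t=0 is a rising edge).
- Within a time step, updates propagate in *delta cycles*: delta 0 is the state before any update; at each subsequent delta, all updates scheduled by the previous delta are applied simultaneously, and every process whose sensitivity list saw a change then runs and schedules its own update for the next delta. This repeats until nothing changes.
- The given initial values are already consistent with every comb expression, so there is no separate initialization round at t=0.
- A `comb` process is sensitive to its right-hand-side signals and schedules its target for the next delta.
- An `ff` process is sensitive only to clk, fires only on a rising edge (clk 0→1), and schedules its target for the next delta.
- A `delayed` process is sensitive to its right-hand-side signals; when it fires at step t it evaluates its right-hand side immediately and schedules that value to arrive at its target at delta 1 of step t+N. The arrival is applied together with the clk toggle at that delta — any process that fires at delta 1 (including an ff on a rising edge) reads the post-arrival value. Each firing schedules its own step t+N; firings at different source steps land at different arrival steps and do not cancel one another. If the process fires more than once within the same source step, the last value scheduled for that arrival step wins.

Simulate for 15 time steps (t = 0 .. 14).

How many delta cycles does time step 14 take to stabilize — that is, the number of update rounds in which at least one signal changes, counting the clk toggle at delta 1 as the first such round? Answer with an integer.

t=0 Δ0: s1=0 s5=1 s0=0 s4=0 s2=1 s3=0 clk=0
  Δ1: clk:0→1
  Δ2: s0:0→1
  Δ3: s2:1→0
  Δ4: s4:0→1
  Δ5: s1:0→1
  (5Δ to stable)
t=1 Δ0: s1=1 s5=1 s0=1 s4=1 s2=0 s3=0 clk=1
  Δ1: s5:1→0, clk:1→0
  Δ2: s1:1→0, s2:0→1
  Δ3: s4:1→0
  (3Δ to stable)
t=2 Δ0: s1=0 s5=0 s0=1 s4=0 s2=1 s3=0 clk=0
  Δ1: s5:0→1, clk:0→1
  Δ2: s2:1→0
  Δ3: s4:0→1
  Δ4: s1:0→1
  (4Δ to stable)
t=3 Δ0: s1=1 s5=1 s0=1 s4=1 s2=0 s3=0 clk=1
  Δ1: s5:1→0, clk:1→0
  Δ2: s1:1→0, s2:0→1
  Δ3: s4:1→0
  (3Δ to stable)
t=4 Δ0: s1=0 s5=0 s0=1 s4=0 s2=1 s3=0 clk=0
  Δ1: s5:0→1, clk:0→1
  Δ2: s2:1→0
  Δ3: s4:0→1
  Δ4: s1:0→1
  (4Δ to stable)
t=5 Δ0: s1=1 s5=1 s0=1 s4=1 s2=0 s3=0 clk=1
  Δ1: s5:1→0, clk:1→0
  Δ2: s1:1→0, s2:0→1
  Δ3: s4:1→0
  (3Δ to stable)
t=6 Δ0: s1=0 s5=0 s0=1 s4=0 s2=1 s3=0 clk=0
  Δ1: s5:0→1, clk:0→1
  Δ2: s2:1→0
  Δ3: s4:0→1
  Δ4: s1:0→1
  (4Δ to stable)
t=7 Δ0: s1=1 s5=1 s0=1 s4=1 s2=0 s3=0 clk=1
  Δ1: s5:1→0, clk:1→0
  Δ2: s1:1→0, s2:0→1
  Δ3: s4:1→0
  (3Δ to stable)
t=8 Δ0: s1=0 s5=0 s0=1 s4=0 s2=1 s3=0 clk=0
  Δ1: s5:0→1, clk:0→1
  Δ2: s2:1→0
  Δ3: s4:0→1
  Δ4: s1:0→1
  (4Δ to stable)
t=9 Δ0: s1=1 s5=1 s0=1 s4=1 s2=0 s3=0 clk=1
  Δ1: s5:1→0, clk:1→0
  Δ2: s1:1→0, s2:0→1
  Δ3: s4:1→0
  (3Δ to stable)
t=10 Δ0: s1=0 s5=0 s0=1 s4=0 s2=1 s3=0 clk=0
  Δ1: s5:0→1, clk:0→1
  Δ2: s2:1→0
  Δ3: s4:0→1
  Δ4: s1:0→1
  (4Δ to stable)
t=11 Δ0: s1=1 s5=1 s0=1 s4=1 s2=0 s3=0 clk=1
  Δ1: s5:1→0, clk:1→0
  Δ2: s1:1→0, s2:0→1
  Δ3: s4:1→0
  (3Δ to stable)
t=12 Δ0: s1=0 s5=0 s0=1 s4=0 s2=1 s3=0 clk=0
  Δ1: s5:0→1, clk:0→1
  Δ2: s2:1→0
  Δ3: s4:0→1
  Δ4: s1:0→1
  (4Δ to stable)
t=13 Δ0: s1=1 s5=1 s0=1 s4=1 s2=0 s3=0 clk=1
  Δ1: s5:1→0, clk:1→0
  Δ2: s1:1→0, s2:0→1
  Δ3: s4:1→0
  (3Δ to stable)
t=14 Δ0: s1=0 s5=0 s0=1 s4=0 s2=1 s3=0 clk=0
  Δ1: s5:0→1, clk:0→1
  Δ2: s2:1→0
  Δ3: s4:0→1
  Δ4: s1:0→1
  (4Δ to stable)

4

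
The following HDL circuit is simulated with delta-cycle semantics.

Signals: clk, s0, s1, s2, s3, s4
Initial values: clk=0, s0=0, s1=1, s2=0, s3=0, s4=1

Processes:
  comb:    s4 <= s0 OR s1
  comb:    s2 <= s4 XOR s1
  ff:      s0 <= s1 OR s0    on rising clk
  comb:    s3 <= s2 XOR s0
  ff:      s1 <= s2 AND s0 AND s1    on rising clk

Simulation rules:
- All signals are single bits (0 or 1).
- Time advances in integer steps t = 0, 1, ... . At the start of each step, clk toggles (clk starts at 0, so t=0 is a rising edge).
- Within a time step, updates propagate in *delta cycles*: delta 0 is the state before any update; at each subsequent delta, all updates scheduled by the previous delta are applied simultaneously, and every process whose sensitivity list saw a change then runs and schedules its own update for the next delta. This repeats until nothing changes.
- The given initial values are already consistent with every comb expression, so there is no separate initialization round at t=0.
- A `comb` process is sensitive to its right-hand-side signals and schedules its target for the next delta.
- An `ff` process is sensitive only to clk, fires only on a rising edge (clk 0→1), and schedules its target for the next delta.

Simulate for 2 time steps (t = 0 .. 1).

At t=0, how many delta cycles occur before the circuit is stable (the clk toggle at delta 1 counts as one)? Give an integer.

4

[bits: clk,s2,s0,s1,s4,s3]
t=0: Δ0=000110 Δ1=100110 Δ2=101010 Δ3=111011 Δ4=111010 | 4Δ
t=1: Δ0=111010 Δ1=011010 | 1Δ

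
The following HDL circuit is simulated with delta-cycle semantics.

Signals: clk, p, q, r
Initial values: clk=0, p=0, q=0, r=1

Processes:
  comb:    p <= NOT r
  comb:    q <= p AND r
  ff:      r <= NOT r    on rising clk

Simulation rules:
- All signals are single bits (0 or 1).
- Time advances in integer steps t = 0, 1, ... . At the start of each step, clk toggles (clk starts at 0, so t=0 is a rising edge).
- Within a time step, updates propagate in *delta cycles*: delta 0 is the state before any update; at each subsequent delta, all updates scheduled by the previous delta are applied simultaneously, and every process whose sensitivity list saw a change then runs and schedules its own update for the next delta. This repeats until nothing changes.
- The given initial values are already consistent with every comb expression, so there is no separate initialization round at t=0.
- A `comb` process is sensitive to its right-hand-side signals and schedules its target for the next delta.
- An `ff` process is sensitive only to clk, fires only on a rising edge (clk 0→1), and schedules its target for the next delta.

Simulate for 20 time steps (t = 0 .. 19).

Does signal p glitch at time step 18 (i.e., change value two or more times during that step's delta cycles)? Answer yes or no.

t=0 Δ0: p=0 q=0 r=1 clk=0
  Δ1: clk:0→1
  Δ2: r:1→0
  Δ3: p:0→1
  (3Δ to stable)
t=1 Δ0: p=1 q=0 r=0 clk=1
  Δ1: clk:1→0
  (1Δ to stable)
t=2 Δ0: p=1 q=0 r=0 clk=0
  Δ1: clk:0→1
  Δ2: r:0→1
  Δ3: p:1→0, q:0→1
  Δ4: q:1→0
  (4Δ to stable)
t=3 Δ0: p=0 q=0 r=1 clk=1
  Δ1: clk:1→0
  (1Δ to stable)
t=4 Δ0: p=0 q=0 r=1 clk=0
  Δ1: clk:0→1
  Δ2: r:1→0
  Δ3: p:0→1
  (3Δ to stable)
t=5 Δ0: p=1 q=0 r=0 clk=1
  Δ1: clk:1→0
  (1Δ to stable)
t=6 Δ0: p=1 q=0 r=0 clk=0
  Δ1: clk:0→1
  Δ2: r:0→1
  Δ3: p:1→0, q:0→1
  Δ4: q:1→0
  (4Δ to stable)
t=7 Δ0: p=0 q=0 r=1 clk=1
  Δ1: clk:1→0
  (1Δ to stable)
t=8 Δ0: p=0 q=0 r=1 clk=0
  Δ1: clk:0→1
  Δ2: r:1→0
  Δ3: p:0→1
  (3Δ to stable)
t=9 Δ0: p=1 q=0 r=0 clk=1
  Δ1: clk:1→0
  (1Δ to stable)
t=10 Δ0: p=1 q=0 r=0 clk=0
  Δ1: clk:0→1
  Δ2: r:0→1
  Δ3: p:1→0, q:0→1
  Δ4: q:1→0
  (4Δ to stable)
t=11 Δ0: p=0 q=0 r=1 clk=1
  Δ1: clk:1→0
  (1Δ to stable)
t=12 Δ0: p=0 q=0 r=1 clk=0
  Δ1: clk:0→1
  Δ2: r:1→0
  Δ3: p:0→1
  (3Δ to stable)
t=13 Δ0: p=1 q=0 r=0 clk=1
  Δ1: clk:1→0
  (1Δ to stable)
t=14 Δ0: p=1 q=0 r=0 clk=0
  Δ1: clk:0→1
  Δ2: r:0→1
  Δ3: p:1→0, q:0→1
  Δ4: q:1→0
  (4Δ to stable)
t=15 Δ0: p=0 q=0 r=1 clk=1
  Δ1: clk:1→0
  (1Δ to stable)
t=16 Δ0: p=0 q=0 r=1 clk=0
  Δ1: clk:0→1
  Δ2: r:1→0
  Δ3: p:0→1
  (3Δ to stable)
t=17 Δ0: p=1 q=0 r=0 clk=1
  Δ1: clk:1→0
  (1Δ to stable)
t=18 Δ0: p=1 q=0 r=0 clk=0
  Δ1: clk:0→1
  Δ2: r:0→1
  Δ3: p:1→0, q:0→1
  Δ4: q:1→0
  (4Δ to stable)
t=19 Δ0: p=0 q=0 r=1 clk=1
  Δ1: clk:1→0
  (1Δ to stable)

no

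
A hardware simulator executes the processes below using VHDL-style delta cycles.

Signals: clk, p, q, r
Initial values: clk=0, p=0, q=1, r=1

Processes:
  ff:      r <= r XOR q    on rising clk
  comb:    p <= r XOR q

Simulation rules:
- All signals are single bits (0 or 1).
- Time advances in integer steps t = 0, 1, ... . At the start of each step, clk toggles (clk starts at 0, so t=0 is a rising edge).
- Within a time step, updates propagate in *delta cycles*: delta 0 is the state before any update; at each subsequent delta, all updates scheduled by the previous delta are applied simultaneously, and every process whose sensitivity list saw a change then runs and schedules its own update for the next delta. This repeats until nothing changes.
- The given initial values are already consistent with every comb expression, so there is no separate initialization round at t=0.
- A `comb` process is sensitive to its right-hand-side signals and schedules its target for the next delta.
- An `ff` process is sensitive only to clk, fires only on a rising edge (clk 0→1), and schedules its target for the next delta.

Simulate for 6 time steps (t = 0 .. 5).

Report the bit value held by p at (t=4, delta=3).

1

t0.Δ0 clk=0 q=1 r=1 p=0
t0.Δ1 clk=1 q=1 r=1 p=0
t0.Δ2 clk=1 q=1 r=0 p=0
t0.Δ3 clk=1 q=1 r=0 p=1
t1.Δ0 clk=1 q=1 r=0 p=1
t1.Δ1 clk=0 q=1 r=0 p=1
t2.Δ0 clk=0 q=1 r=0 p=1
t2.Δ1 clk=1 q=1 r=0 p=1
t2.Δ2 clk=1 q=1 r=1 p=1
t2.Δ3 clk=1 q=1 r=1 p=0
t3.Δ0 clk=1 q=1 r=1 p=0
t3.Δ1 clk=0 q=1 r=1 p=0
t4.Δ0 clk=0 q=1 r=1 p=0
t4.Δ1 clk=1 q=1 r=1 p=0
t4.Δ2 clk=1 q=1 r=0 p=0
t4.Δ3 clk=1 q=1 r=0 p=1
t5.Δ0 clk=1 q=1 r=0 p=1
t5.Δ1 clk=0 q=1 r=0 p=1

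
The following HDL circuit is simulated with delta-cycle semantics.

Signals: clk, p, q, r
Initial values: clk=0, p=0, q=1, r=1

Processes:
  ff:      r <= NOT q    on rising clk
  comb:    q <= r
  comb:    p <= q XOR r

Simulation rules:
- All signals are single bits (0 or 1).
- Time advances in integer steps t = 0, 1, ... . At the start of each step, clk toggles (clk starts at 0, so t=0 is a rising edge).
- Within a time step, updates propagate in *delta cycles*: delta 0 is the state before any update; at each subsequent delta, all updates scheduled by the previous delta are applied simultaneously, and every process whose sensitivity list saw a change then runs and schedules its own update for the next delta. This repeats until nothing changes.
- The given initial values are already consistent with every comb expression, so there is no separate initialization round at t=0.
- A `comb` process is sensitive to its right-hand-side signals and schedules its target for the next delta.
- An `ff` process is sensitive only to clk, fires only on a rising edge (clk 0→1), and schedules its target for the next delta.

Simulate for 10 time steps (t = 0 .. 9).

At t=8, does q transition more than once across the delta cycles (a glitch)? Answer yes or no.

no

[bits: clk,q,p,r]
t=0: Δ0=0101 Δ1=1101 Δ2=1100 Δ3=1010 Δ4=1000 | 4Δ
t=1: Δ0=1000 Δ1=0000 | 1Δ
t=2: Δ0=0000 Δ1=1000 Δ2=1001 Δ3=1111 Δ4=1101 | 4Δ
t=3: Δ0=1101 Δ1=0101 | 1Δ
t=4: Δ0=0101 Δ1=1101 Δ2=1100 Δ3=1010 Δ4=1000 | 4Δ
t=5: Δ0=1000 Δ1=0000 | 1Δ
t=6: Δ0=0000 Δ1=1000 Δ2=1001 Δ3=1111 Δ4=1101 | 4Δ
t=7: Δ0=1101 Δ1=0101 | 1Δ
t=8: Δ0=0101 Δ1=1101 Δ2=1100 Δ3=1010 Δ4=1000 | 4Δ
t=9: Δ0=1000 Δ1=0000 | 1Δ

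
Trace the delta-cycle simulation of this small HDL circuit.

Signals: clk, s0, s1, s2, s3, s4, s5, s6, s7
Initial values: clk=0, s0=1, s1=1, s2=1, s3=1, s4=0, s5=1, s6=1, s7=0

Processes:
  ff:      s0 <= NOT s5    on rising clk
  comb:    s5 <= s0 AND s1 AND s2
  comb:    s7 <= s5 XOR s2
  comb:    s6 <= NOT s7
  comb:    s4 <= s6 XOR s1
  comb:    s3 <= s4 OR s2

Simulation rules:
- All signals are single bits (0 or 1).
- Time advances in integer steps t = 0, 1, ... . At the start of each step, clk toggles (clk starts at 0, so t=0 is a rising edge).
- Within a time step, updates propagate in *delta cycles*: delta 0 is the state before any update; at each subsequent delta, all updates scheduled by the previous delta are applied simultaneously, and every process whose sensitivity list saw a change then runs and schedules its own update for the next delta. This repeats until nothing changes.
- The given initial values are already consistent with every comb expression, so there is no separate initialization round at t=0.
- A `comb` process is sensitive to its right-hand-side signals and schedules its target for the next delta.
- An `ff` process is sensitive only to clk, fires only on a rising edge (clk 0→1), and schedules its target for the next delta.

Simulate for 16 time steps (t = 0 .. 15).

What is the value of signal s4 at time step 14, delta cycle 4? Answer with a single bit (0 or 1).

1

t=0 Δ0: clk=0 s0=1 s1=1 s3=1 s6=1 s7=0 s2=1 s4=0 s5=1
  Δ1: clk:0→1
  Δ2: s0:1→0
  Δ3: s5:1→0
  Δ4: s7:0→1
  Δ5: s6:1→0
  Δ6: s4:0→1
  (6Δ to stable)
t=1 Δ0: clk=1 s0=0 s1=1 s3=1 s6=0 s7=1 s2=1 s4=1 s5=0
  Δ1: clk:1→0
  (1Δ to stable)
t=2 Δ0: clk=0 s0=0 s1=1 s3=1 s6=0 s7=1 s2=1 s4=1 s5=0
  Δ1: clk:0→1
  Δ2: s0:0→1
  Δ3: s5:0→1
  Δ4: s7:1→0
  Δ5: s6:0→1
  Δ6: s4:1→0
  (6Δ to stable)
t=3 Δ0: clk=1 s0=1 s1=1 s3=1 s6=1 s7=0 s2=1 s4=0 s5=1
  Δ1: clk:1→0
  (1Δ to stable)
t=4 Δ0: clk=0 s0=1 s1=1 s3=1 s6=1 s7=0 s2=1 s4=0 s5=1
  Δ1: clk:0→1
  Δ2: s0:1→0
  Δ3: s5:1→0
  Δ4: s7:0→1
  Δ5: s6:1→0
  Δ6: s4:0→1
  (6Δ to stable)
t=5 Δ0: clk=1 s0=0 s1=1 s3=1 s6=0 s7=1 s2=1 s4=1 s5=0
  Δ1: clk:1→0
  (1Δ to stable)
t=6 Δ0: clk=0 s0=0 s1=1 s3=1 s6=0 s7=1 s2=1 s4=1 s5=0
  Δ1: clk:0→1
  Δ2: s0:0→1
  Δ3: s5:0→1
  Δ4: s7:1→0
  Δ5: s6:0→1
  Δ6: s4:1→0
  (6Δ to stable)
t=7 Δ0: clk=1 s0=1 s1=1 s3=1 s6=1 s7=0 s2=1 s4=0 s5=1
  Δ1: clk:1→0
  (1Δ to stable)
t=8 Δ0: clk=0 s0=1 s1=1 s3=1 s6=1 s7=0 s2=1 s4=0 s5=1
  Δ1: clk:0→1
  Δ2: s0:1→0
  Δ3: s5:1→0
  Δ4: s7:0→1
  Δ5: s6:1→0
  Δ6: s4:0→1
  (6Δ to stable)
t=9 Δ0: clk=1 s0=0 s1=1 s3=1 s6=0 s7=1 s2=1 s4=1 s5=0
  Δ1: clk:1→0
  (1Δ to stable)
t=10 Δ0: clk=0 s0=0 s1=1 s3=1 s6=0 s7=1 s2=1 s4=1 s5=0
  Δ1: clk:0→1
  Δ2: s0:0→1
  Δ3: s5:0→1
  Δ4: s7:1→0
  Δ5: s6:0→1
  Δ6: s4:1→0
  (6Δ to stable)
t=11 Δ0: clk=1 s0=1 s1=1 s3=1 s6=1 s7=0 s2=1 s4=0 s5=1
  Δ1: clk:1→0
  (1Δ to stable)
t=12 Δ0: clk=0 s0=1 s1=1 s3=1 s6=1 s7=0 s2=1 s4=0 s5=1
  Δ1: clk:0→1
  Δ2: s0:1→0
  Δ3: s5:1→0
  Δ4: s7:0→1
  Δ5: s6:1→0
  Δ6: s4:0→1
  (6Δ to stable)
t=13 Δ0: clk=1 s0=0 s1=1 s3=1 s6=0 s7=1 s2=1 s4=1 s5=0
  Δ1: clk:1→0
  (1Δ to stable)
t=14 Δ0: clk=0 s0=0 s1=1 s3=1 s6=0 s7=1 s2=1 s4=1 s5=0
  Δ1: clk:0→1
  Δ2: s0:0→1
  Δ3: s5:0→1
  Δ4: s7:1→0
  Δ5: s6:0→1
  Δ6: s4:1→0
  (6Δ to stable)
t=15 Δ0: clk=1 s0=1 s1=1 s3=1 s6=1 s7=0 s2=1 s4=0 s5=1
  Δ1: clk:1→0
  (1Δ to stable)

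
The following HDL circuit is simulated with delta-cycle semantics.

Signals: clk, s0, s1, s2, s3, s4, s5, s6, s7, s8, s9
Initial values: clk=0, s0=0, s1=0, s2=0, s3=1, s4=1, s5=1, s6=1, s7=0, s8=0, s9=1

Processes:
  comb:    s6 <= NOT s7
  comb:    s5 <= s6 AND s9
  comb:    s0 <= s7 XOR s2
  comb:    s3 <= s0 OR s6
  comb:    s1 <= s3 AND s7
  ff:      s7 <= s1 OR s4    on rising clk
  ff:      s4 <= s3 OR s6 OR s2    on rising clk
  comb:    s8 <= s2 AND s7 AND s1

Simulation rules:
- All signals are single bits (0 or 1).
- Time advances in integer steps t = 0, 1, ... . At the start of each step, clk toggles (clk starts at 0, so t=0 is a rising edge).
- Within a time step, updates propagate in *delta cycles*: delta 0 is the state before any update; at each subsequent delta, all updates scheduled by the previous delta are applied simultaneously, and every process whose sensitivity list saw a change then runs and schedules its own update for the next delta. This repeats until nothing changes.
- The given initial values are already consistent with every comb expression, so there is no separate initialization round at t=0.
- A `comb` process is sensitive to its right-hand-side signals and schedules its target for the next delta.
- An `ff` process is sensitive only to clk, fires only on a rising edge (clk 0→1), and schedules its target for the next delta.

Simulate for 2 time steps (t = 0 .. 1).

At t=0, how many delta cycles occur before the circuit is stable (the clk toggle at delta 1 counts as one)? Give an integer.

4

t=0 Δ0: s1=0 clk=0 s7=0 s6=1 s3=1 s4=1 s5=1 s8=0 s9=1 s2=0 s0=0
  Δ1: clk:0→1
  Δ2: s7:0→1
  Δ3: s1:0→1, s6:1→0, s0:0→1
  Δ4: s5:1→0
  (4Δ to stable)
t=1 Δ0: s1=1 clk=1 s7=1 s6=0 s3=1 s4=1 s5=0 s8=0 s9=1 s2=0 s0=1
  Δ1: clk:1→0
  (1Δ to stable)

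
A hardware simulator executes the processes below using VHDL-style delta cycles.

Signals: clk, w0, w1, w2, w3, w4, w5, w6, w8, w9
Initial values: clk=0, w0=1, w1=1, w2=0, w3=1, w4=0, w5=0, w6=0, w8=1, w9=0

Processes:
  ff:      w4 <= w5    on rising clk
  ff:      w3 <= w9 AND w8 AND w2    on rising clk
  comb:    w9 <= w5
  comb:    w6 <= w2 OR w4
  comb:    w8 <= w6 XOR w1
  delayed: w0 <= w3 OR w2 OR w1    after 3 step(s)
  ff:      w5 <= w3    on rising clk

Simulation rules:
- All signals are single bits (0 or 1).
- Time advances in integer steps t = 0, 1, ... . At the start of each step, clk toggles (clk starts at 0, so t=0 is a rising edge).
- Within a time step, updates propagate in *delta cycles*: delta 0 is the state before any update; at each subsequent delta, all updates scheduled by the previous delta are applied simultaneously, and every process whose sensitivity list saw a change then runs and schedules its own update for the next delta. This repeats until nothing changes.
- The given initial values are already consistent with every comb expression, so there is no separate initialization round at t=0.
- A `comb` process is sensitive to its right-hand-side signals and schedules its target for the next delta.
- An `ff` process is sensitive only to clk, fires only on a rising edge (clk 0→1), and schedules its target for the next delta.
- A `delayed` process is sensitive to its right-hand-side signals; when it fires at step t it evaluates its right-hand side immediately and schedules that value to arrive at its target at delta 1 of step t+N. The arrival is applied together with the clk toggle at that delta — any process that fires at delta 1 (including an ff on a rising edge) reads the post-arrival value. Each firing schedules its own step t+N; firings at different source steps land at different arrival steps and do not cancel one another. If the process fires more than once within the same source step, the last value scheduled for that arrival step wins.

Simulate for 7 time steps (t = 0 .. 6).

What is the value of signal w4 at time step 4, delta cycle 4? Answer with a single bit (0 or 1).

0

t=0 Δ0: clk=0 w0=1 w5=0 w9=0 w6=0 w1=1 w3=1 w8=1 w4=0 w2=0
  Δ1: clk:0→1
  Δ2: w5:0→1, w3:1→0
  Δ3: w9:0→1
  (3Δ to stable)
t=1 Δ0: clk=1 w0=1 w5=1 w9=1 w6=0 w1=1 w3=0 w8=1 w4=0 w2=0
  Δ1: clk:1→0
  (1Δ to stable)
t=2 Δ0: clk=0 w0=1 w5=1 w9=1 w6=0 w1=1 w3=0 w8=1 w4=0 w2=0
  Δ1: clk:0→1
  Δ2: w5:1→0, w4:0→1
  Δ3: w9:1→0, w6:0→1
  Δ4: w8:1→0
  (4Δ to stable)
t=3 Δ0: clk=1 w0=1 w5=0 w9=0 w6=1 w1=1 w3=0 w8=0 w4=1 w2=0
  Δ1: clk:1→0
  (1Δ to stable)
t=4 Δ0: clk=0 w0=1 w5=0 w9=0 w6=1 w1=1 w3=0 w8=0 w4=1 w2=0
  Δ1: clk:0→1
  Δ2: w4:1→0
  Δ3: w6:1→0
  Δ4: w8:0→1
  (4Δ to stable)
t=5 Δ0: clk=1 w0=1 w5=0 w9=0 w6=0 w1=1 w3=0 w8=1 w4=0 w2=0
  Δ1: clk:1→0
  (1Δ to stable)
t=6 Δ0: clk=0 w0=1 w5=0 w9=0 w6=0 w1=1 w3=0 w8=1 w4=0 w2=0
  Δ1: clk:0→1
  (1Δ to stable)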